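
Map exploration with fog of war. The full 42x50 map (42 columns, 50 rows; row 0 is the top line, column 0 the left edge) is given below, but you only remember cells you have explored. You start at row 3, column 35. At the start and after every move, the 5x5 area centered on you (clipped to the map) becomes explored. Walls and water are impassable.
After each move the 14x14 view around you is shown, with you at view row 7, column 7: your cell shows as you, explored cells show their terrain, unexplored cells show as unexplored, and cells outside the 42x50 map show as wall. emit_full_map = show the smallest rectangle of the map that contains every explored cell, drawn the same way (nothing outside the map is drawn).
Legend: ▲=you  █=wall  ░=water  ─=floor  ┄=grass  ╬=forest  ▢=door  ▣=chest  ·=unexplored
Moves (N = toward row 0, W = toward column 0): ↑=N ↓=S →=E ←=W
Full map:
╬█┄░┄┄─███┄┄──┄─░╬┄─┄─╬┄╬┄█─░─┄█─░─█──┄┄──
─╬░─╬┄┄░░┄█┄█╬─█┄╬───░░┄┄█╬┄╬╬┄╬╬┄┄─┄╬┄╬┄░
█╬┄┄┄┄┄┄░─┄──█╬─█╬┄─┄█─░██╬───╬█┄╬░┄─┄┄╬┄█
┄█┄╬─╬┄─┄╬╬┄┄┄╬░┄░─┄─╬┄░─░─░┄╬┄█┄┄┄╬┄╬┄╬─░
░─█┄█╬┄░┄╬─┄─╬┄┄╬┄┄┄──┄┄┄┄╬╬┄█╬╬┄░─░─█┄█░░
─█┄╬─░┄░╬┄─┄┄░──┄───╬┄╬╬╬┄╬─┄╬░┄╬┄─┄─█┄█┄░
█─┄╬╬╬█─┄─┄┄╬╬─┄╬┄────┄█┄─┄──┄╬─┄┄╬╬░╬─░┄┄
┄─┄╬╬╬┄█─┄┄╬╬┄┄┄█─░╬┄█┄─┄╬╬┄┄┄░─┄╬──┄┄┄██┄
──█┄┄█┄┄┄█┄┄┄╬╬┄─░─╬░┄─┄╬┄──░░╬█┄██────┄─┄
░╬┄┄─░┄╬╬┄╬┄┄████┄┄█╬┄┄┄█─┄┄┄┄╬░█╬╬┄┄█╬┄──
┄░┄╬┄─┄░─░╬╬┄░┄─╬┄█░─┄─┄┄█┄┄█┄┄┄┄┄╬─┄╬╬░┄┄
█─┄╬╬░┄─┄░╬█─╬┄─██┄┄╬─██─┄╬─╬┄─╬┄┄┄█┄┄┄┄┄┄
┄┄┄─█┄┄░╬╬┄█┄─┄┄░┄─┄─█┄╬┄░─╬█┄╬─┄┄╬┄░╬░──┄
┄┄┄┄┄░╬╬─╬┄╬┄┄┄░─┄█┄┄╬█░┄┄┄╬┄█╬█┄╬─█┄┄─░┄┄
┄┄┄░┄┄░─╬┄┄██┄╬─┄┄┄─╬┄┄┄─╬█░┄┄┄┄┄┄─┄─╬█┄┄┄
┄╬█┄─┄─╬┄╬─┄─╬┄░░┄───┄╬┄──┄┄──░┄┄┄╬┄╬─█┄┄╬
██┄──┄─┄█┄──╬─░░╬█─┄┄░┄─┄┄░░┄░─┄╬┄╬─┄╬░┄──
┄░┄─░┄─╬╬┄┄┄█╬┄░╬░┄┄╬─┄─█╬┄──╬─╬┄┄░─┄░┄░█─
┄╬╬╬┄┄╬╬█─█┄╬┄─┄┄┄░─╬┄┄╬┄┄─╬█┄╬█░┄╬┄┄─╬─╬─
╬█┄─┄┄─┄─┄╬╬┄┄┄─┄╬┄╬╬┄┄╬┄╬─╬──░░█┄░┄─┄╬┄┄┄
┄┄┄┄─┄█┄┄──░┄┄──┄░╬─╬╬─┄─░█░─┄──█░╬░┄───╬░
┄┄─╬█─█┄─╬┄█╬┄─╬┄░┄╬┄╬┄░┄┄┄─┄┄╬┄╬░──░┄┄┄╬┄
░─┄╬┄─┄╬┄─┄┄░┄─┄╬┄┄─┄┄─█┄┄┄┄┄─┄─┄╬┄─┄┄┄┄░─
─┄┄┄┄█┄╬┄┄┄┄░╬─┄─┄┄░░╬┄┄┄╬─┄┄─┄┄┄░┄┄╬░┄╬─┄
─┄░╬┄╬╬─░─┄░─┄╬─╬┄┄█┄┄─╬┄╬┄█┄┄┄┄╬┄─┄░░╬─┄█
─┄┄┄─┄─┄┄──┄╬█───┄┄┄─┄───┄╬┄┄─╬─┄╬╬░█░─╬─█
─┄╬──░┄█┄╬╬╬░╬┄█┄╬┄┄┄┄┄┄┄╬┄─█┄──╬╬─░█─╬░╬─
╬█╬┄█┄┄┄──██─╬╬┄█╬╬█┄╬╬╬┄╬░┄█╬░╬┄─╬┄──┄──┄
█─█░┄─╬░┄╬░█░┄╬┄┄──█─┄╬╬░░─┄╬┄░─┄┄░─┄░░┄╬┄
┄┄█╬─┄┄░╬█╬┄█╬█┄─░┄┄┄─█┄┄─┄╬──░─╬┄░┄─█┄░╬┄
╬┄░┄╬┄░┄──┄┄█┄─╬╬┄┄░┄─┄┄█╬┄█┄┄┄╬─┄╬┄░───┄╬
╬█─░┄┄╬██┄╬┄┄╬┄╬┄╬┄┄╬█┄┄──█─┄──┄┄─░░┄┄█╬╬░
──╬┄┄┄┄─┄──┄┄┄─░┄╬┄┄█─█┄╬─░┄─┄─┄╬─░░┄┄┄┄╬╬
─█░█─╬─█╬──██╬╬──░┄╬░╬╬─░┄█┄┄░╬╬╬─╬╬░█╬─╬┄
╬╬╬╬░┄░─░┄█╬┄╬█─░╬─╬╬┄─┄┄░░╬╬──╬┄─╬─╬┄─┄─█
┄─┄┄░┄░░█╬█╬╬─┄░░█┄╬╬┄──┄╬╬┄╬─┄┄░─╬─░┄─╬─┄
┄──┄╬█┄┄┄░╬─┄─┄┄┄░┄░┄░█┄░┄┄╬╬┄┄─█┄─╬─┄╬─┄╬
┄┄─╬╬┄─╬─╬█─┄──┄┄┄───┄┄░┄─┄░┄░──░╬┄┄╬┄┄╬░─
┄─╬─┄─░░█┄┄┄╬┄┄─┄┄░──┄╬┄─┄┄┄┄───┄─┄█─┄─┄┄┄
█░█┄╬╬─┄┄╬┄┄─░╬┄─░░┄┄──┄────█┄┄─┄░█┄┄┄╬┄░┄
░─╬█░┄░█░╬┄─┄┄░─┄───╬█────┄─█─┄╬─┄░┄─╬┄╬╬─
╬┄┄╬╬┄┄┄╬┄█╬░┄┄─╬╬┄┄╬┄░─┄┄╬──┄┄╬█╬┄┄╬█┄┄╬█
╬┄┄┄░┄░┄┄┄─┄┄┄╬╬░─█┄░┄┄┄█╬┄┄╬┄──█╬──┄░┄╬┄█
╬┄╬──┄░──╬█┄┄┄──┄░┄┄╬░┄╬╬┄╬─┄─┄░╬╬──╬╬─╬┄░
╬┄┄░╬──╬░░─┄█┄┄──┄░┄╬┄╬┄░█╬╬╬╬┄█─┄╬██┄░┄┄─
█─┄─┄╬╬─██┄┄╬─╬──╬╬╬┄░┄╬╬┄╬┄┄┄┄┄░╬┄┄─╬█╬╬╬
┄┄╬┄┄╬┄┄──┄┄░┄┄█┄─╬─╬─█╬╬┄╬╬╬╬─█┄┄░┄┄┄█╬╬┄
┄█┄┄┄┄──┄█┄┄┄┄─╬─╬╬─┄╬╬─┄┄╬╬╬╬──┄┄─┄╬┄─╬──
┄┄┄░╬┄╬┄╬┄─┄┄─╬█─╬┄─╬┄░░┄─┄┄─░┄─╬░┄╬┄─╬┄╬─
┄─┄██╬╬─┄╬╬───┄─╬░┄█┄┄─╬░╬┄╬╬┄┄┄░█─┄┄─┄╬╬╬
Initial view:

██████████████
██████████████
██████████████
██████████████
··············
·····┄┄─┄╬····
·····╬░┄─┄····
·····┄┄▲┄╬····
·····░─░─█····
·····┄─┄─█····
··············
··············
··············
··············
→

██████████████
██████████████
██████████████
██████████████
·············█
····┄┄─┄╬┄···█
····╬░┄─┄┄···█
····┄┄╬▲╬┄···█
····░─░─█┄···█
····┄─┄─█┄···█
·············█
·············█
·············█
·············█

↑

██████████████
██████████████
██████████████
██████████████
██████████████
·····─█──┄···█
····┄┄─┄╬┄···█
····╬░┄▲┄┄···█
····┄┄╬┄╬┄···█
····░─░─█┄···█
····┄─┄─█┄···█
·············█
·············█
·············█

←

██████████████
██████████████
██████████████
██████████████
██████████████
·····░─█──┄···
·····┄┄─┄╬┄···
·····╬░▲─┄┄···
·····┄┄╬┄╬┄···
·····░─░─█┄···
·····┄─┄─█┄···
··············
··············
··············

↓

██████████████
██████████████
██████████████
██████████████
·····░─█──┄···
·····┄┄─┄╬┄···
·····╬░┄─┄┄···
·····┄┄▲┄╬┄···
·····░─░─█┄···
·····┄─┄─█┄···
··············
··············
··············
··············

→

██████████████
██████████████
██████████████
██████████████
····░─█──┄···█
····┄┄─┄╬┄···█
····╬░┄─┄┄···█
····┄┄╬▲╬┄···█
····░─░─█┄···█
····┄─┄─█┄···█
·············█
·············█
·············█
·············█

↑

██████████████
██████████████
██████████████
██████████████
██████████████
····░─█──┄···█
····┄┄─┄╬┄···█
····╬░┄▲┄┄···█
····┄┄╬┄╬┄···█
····░─░─█┄···█
····┄─┄─█┄···█
·············█
·············█
·············█

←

██████████████
██████████████
██████████████
██████████████
██████████████
·····░─█──┄···
·····┄┄─┄╬┄···
·····╬░▲─┄┄···
·····┄┄╬┄╬┄···
·····░─░─█┄···
·····┄─┄─█┄···
··············
··············
··············

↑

██████████████
██████████████
██████████████
██████████████
██████████████
██████████████
·····░─█──┄···
·····┄┄▲┄╬┄···
·····╬░┄─┄┄···
·····┄┄╬┄╬┄···
·····░─░─█┄···
·····┄─┄─█┄···
··············
··············

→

██████████████
██████████████
██████████████
██████████████
██████████████
██████████████
····░─█──┄···█
····┄┄─▲╬┄···█
····╬░┄─┄┄···█
····┄┄╬┄╬┄···█
····░─░─█┄···█
····┄─┄─█┄···█
·············█
·············█

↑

██████████████
██████████████
██████████████
██████████████
██████████████
██████████████
██████████████
····░─█▲─┄···█
····┄┄─┄╬┄···█
····╬░┄─┄┄···█
····┄┄╬┄╬┄···█
····░─░─█┄···█
····┄─┄─█┄···█
·············█

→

██████████████
██████████████
██████████████
██████████████
██████████████
██████████████
██████████████
···░─█─▲┄┄··██
···┄┄─┄╬┄╬··██
···╬░┄─┄┄╬··██
···┄┄╬┄╬┄···██
···░─░─█┄···██
···┄─┄─█┄···██
············██

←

██████████████
██████████████
██████████████
██████████████
██████████████
██████████████
██████████████
····░─█▲─┄┄··█
····┄┄─┄╬┄╬··█
····╬░┄─┄┄╬··█
····┄┄╬┄╬┄···█
····░─░─█┄···█
····┄─┄─█┄···█
·············█

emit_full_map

░─█▲─┄┄
┄┄─┄╬┄╬
╬░┄─┄┄╬
┄┄╬┄╬┄·
░─░─█┄·
┄─┄─█┄·

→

██████████████
██████████████
██████████████
██████████████
██████████████
██████████████
██████████████
···░─█─▲┄┄··██
···┄┄─┄╬┄╬··██
···╬░┄─┄┄╬··██
···┄┄╬┄╬┄···██
···░─░─█┄···██
···┄─┄─█┄···██
············██

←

██████████████
██████████████
██████████████
██████████████
██████████████
██████████████
██████████████
····░─█▲─┄┄··█
····┄┄─┄╬┄╬··█
····╬░┄─┄┄╬··█
····┄┄╬┄╬┄···█
····░─░─█┄···█
····┄─┄─█┄···█
·············█


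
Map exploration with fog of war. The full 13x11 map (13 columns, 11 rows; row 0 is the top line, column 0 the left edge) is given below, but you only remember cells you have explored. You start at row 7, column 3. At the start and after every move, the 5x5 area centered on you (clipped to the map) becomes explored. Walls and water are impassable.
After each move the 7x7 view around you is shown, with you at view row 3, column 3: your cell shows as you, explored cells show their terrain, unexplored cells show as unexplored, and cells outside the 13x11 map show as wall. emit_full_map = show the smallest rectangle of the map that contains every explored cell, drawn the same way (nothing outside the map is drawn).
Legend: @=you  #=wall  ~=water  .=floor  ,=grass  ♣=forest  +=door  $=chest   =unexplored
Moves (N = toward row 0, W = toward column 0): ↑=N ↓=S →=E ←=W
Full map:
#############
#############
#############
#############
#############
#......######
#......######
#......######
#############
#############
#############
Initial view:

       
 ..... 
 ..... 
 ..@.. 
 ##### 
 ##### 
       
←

#      
##.....
##.....
##.@...
#######
#######
#      

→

       
#..... 
#..... 
#..@.. 
###### 
###### 
       

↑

       
 ##### 
#..... 
#..@.. 
#..... 
###### 
###### 

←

#      
#######
##.....
##.@...
##.....
#######
#######

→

       
###### 
#..... 
#..@.. 
#..... 
###### 
###### 

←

#      
#######
##.....
##.@...
##.....
#######
#######

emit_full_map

######
#.....
#.@...
#.....
######
######

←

##     
#######
###....
###@...
###....
#######
#######

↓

#######
###....
###....
###@...
#######
#######
##     

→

#######
##.....
##.....
##.@...
#######
#######
#      

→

###### 
#..... 
#..... 
#..@.. 
###### 
###### 
       

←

#######
##.....
##.....
##.@...
#######
#######
#      

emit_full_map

######
#.....
#.....
#.@...
######
######


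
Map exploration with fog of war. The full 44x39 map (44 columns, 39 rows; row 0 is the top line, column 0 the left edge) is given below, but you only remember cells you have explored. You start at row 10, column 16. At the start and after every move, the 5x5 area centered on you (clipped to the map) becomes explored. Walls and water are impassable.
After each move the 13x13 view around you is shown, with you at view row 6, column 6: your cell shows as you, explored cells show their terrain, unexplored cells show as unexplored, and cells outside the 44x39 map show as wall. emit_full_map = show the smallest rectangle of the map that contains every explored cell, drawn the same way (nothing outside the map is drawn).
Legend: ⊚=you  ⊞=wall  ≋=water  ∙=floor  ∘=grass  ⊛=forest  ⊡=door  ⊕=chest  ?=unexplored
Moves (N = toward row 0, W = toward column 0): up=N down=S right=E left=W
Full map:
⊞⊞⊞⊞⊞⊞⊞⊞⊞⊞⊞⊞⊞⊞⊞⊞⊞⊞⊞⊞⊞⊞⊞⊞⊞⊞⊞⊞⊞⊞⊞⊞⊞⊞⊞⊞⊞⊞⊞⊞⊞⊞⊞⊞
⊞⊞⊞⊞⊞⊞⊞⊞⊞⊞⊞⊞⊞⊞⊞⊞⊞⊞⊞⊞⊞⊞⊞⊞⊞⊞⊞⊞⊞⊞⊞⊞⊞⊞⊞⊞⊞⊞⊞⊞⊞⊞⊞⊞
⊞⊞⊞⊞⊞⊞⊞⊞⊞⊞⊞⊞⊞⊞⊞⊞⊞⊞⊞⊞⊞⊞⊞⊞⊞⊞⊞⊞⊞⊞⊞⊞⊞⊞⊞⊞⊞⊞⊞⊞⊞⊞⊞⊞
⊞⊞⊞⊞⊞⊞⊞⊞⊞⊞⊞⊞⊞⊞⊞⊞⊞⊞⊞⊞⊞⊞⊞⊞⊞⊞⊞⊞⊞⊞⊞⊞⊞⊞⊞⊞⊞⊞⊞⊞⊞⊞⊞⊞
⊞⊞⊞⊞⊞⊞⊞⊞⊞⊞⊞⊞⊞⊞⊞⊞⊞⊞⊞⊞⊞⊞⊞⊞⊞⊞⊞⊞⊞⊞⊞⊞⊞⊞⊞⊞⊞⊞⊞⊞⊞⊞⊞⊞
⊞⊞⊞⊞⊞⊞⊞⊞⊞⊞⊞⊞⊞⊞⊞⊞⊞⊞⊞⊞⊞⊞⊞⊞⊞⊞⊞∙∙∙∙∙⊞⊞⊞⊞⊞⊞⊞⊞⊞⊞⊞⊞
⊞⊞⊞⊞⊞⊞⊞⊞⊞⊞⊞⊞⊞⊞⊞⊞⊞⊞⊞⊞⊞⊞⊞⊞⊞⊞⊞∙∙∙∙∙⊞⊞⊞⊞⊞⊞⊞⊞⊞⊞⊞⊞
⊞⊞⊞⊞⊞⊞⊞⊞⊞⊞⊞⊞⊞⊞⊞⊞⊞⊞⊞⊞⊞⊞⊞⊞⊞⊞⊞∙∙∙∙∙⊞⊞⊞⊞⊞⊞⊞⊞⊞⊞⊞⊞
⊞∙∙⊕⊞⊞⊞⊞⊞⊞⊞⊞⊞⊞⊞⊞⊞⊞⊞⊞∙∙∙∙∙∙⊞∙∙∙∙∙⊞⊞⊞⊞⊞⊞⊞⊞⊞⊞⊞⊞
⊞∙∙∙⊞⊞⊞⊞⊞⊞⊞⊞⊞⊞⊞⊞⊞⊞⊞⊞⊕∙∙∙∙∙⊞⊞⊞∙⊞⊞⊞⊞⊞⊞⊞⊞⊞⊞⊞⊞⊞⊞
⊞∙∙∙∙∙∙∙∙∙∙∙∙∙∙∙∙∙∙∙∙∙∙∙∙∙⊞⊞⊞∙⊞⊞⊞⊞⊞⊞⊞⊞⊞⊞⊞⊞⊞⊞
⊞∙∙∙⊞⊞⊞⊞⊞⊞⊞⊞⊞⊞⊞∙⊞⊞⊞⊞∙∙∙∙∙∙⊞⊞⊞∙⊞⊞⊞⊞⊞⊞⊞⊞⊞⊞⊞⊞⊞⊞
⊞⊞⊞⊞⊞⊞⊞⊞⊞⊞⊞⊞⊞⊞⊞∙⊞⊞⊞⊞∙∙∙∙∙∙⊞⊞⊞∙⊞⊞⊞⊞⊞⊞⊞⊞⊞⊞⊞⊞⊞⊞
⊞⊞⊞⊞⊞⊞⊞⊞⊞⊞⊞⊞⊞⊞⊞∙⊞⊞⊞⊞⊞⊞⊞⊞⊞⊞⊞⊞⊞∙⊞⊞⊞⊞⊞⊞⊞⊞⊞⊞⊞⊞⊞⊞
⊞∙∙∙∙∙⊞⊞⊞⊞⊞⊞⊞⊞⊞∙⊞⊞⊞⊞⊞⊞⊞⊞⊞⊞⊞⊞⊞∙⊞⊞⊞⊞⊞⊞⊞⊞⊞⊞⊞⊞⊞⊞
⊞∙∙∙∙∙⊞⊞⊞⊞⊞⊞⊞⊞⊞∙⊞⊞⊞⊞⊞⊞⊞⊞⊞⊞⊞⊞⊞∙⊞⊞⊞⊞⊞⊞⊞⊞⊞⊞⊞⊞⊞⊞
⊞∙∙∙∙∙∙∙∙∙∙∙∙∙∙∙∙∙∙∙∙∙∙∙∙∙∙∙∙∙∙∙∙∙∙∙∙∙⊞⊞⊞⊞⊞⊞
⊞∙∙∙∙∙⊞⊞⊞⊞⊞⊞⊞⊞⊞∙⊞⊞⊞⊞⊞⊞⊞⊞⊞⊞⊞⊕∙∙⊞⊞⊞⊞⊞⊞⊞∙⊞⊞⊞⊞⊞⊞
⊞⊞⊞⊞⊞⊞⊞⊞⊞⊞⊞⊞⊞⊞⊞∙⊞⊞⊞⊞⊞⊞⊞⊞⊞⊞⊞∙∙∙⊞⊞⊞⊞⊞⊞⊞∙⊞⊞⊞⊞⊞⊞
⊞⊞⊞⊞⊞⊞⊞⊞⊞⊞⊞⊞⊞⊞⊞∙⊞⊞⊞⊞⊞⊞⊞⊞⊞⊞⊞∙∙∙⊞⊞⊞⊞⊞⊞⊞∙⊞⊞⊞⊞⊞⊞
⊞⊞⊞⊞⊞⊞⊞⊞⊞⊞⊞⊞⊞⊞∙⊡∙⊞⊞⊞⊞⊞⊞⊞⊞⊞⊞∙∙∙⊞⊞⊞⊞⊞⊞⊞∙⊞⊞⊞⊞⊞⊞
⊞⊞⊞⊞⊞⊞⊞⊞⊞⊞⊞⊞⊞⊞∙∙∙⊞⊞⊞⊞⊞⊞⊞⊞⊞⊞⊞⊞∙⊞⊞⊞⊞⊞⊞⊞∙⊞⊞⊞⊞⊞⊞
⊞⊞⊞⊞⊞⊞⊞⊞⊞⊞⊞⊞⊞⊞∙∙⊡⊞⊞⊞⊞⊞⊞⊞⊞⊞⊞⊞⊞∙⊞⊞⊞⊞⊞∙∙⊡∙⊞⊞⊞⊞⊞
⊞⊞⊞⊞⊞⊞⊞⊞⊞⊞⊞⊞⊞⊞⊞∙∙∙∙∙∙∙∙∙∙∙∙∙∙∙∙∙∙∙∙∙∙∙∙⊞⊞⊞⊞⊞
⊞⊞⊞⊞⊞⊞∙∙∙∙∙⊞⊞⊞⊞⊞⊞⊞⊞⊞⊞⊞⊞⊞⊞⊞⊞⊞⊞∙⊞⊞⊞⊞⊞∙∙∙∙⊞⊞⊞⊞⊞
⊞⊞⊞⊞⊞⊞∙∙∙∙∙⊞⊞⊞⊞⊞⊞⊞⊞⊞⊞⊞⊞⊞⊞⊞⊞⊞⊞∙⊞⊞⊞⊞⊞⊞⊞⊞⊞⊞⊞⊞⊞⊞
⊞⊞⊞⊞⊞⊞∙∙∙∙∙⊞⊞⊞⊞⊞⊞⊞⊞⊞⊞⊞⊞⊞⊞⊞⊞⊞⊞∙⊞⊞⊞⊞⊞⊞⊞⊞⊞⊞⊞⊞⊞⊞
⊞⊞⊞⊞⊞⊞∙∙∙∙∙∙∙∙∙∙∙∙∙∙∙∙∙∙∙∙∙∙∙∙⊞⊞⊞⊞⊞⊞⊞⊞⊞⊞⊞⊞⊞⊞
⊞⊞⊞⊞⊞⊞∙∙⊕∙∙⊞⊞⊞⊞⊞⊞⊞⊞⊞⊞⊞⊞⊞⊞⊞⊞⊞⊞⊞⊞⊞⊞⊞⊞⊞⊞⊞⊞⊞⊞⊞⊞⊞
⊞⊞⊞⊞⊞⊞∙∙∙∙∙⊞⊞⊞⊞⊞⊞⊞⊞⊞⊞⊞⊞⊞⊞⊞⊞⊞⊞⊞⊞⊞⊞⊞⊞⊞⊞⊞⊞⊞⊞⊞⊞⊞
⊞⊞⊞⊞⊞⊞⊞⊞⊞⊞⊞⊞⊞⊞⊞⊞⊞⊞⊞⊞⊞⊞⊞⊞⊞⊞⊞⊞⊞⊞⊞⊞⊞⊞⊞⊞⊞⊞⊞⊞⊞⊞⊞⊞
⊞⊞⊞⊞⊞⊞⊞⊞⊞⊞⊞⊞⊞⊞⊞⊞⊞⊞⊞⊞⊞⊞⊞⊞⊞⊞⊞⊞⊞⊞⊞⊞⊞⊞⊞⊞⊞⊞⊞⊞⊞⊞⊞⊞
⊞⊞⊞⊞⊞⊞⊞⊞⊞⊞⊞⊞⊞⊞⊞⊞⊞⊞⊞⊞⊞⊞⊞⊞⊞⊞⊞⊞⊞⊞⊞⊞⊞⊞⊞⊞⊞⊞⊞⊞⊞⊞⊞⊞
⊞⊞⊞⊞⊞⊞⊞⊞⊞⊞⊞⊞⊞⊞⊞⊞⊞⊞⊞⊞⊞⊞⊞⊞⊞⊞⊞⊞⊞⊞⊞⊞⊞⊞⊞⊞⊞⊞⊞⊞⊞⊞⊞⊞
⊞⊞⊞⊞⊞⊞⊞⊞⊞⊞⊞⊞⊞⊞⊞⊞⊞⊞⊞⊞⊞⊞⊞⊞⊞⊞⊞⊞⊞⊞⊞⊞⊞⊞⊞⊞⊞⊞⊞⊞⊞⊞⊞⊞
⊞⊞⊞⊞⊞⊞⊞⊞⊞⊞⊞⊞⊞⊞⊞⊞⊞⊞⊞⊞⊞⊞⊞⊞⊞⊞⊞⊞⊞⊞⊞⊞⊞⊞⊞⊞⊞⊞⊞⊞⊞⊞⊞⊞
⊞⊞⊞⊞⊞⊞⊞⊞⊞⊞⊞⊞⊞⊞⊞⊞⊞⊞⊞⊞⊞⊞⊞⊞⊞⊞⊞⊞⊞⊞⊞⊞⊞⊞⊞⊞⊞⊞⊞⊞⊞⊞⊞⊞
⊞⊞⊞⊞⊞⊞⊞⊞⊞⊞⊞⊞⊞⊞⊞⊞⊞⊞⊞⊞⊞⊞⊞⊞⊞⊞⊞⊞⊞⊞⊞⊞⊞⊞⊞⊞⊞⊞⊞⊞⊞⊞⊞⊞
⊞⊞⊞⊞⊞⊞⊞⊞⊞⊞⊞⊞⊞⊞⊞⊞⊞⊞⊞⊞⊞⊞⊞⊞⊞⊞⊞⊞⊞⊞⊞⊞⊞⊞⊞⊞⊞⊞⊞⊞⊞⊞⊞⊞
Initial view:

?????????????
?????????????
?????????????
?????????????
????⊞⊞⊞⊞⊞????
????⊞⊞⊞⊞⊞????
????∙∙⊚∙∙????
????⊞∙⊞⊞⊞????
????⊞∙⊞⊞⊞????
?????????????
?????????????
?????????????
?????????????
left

?????????????
?????????????
?????????????
?????????????
????⊞⊞⊞⊞⊞⊞???
????⊞⊞⊞⊞⊞⊞???
????∙∙⊚∙∙∙???
????⊞⊞∙⊞⊞⊞???
????⊞⊞∙⊞⊞⊞???
?????????????
?????????????
?????????????
?????????????

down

?????????????
?????????????
?????????????
????⊞⊞⊞⊞⊞⊞???
????⊞⊞⊞⊞⊞⊞???
????∙∙∙∙∙∙???
????⊞⊞⊚⊞⊞⊞???
????⊞⊞∙⊞⊞⊞???
????⊞⊞∙⊞⊞????
?????????????
?????????????
?????????????
?????????????

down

?????????????
?????????????
????⊞⊞⊞⊞⊞⊞???
????⊞⊞⊞⊞⊞⊞???
????∙∙∙∙∙∙???
????⊞⊞∙⊞⊞⊞???
????⊞⊞⊚⊞⊞⊞???
????⊞⊞∙⊞⊞????
????⊞⊞∙⊞⊞????
?????????????
?????????????
?????????????
?????????????

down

?????????????
????⊞⊞⊞⊞⊞⊞???
????⊞⊞⊞⊞⊞⊞???
????∙∙∙∙∙∙???
????⊞⊞∙⊞⊞⊞???
????⊞⊞∙⊞⊞⊞???
????⊞⊞⊚⊞⊞????
????⊞⊞∙⊞⊞????
????⊞⊞∙⊞⊞????
?????????????
?????????????
?????????????
?????????????

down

????⊞⊞⊞⊞⊞⊞???
????⊞⊞⊞⊞⊞⊞???
????∙∙∙∙∙∙???
????⊞⊞∙⊞⊞⊞???
????⊞⊞∙⊞⊞⊞???
????⊞⊞∙⊞⊞????
????⊞⊞⊚⊞⊞????
????⊞⊞∙⊞⊞????
????∙∙∙∙∙????
?????????????
?????????????
?????????????
?????????????

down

????⊞⊞⊞⊞⊞⊞???
????∙∙∙∙∙∙???
????⊞⊞∙⊞⊞⊞???
????⊞⊞∙⊞⊞⊞???
????⊞⊞∙⊞⊞????
????⊞⊞∙⊞⊞????
????⊞⊞⊚⊞⊞????
????∙∙∙∙∙????
????⊞⊞∙⊞⊞????
?????????????
?????????????
?????????????
?????????????

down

????∙∙∙∙∙∙???
????⊞⊞∙⊞⊞⊞???
????⊞⊞∙⊞⊞⊞???
????⊞⊞∙⊞⊞????
????⊞⊞∙⊞⊞????
????⊞⊞∙⊞⊞????
????∙∙⊚∙∙????
????⊞⊞∙⊞⊞????
????⊞⊞∙⊞⊞????
?????????????
?????????????
?????????????
?????????????

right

???∙∙∙∙∙∙????
???⊞⊞∙⊞⊞⊞????
???⊞⊞∙⊞⊞⊞????
???⊞⊞∙⊞⊞?????
???⊞⊞∙⊞⊞⊞????
???⊞⊞∙⊞⊞⊞????
???∙∙∙⊚∙∙????
???⊞⊞∙⊞⊞⊞????
???⊞⊞∙⊞⊞⊞????
?????????????
?????????????
?????????????
?????????????

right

??∙∙∙∙∙∙?????
??⊞⊞∙⊞⊞⊞?????
??⊞⊞∙⊞⊞⊞?????
??⊞⊞∙⊞⊞??????
??⊞⊞∙⊞⊞⊞⊞????
??⊞⊞∙⊞⊞⊞⊞????
??∙∙∙∙⊚∙∙????
??⊞⊞∙⊞⊞⊞⊞????
??⊞⊞∙⊞⊞⊞⊞????
?????????????
?????????????
?????????????
?????????????

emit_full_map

⊞⊞⊞⊞⊞⊞?
⊞⊞⊞⊞⊞⊞?
∙∙∙∙∙∙?
⊞⊞∙⊞⊞⊞?
⊞⊞∙⊞⊞⊞?
⊞⊞∙⊞⊞??
⊞⊞∙⊞⊞⊞⊞
⊞⊞∙⊞⊞⊞⊞
∙∙∙∙⊚∙∙
⊞⊞∙⊞⊞⊞⊞
⊞⊞∙⊞⊞⊞⊞

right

?∙∙∙∙∙∙??????
?⊞⊞∙⊞⊞⊞??????
?⊞⊞∙⊞⊞⊞??????
?⊞⊞∙⊞⊞???????
?⊞⊞∙⊞⊞⊞⊞⊞????
?⊞⊞∙⊞⊞⊞⊞⊞????
?∙∙∙∙∙⊚∙∙????
?⊞⊞∙⊞⊞⊞⊞⊞????
?⊞⊞∙⊞⊞⊞⊞⊞????
?????????????
?????????????
?????????????
?????????????

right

∙∙∙∙∙∙???????
⊞⊞∙⊞⊞⊞???????
⊞⊞∙⊞⊞⊞???????
⊞⊞∙⊞⊞????????
⊞⊞∙⊞⊞⊞⊞⊞⊞????
⊞⊞∙⊞⊞⊞⊞⊞⊞????
∙∙∙∙∙∙⊚∙∙????
⊞⊞∙⊞⊞⊞⊞⊞⊞????
⊞⊞∙⊞⊞⊞⊞⊞⊞????
?????????????
?????????????
?????????????
?????????????

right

∙∙∙∙∙????????
⊞∙⊞⊞⊞????????
⊞∙⊞⊞⊞????????
⊞∙⊞⊞?????????
⊞∙⊞⊞⊞⊞⊞⊞⊞????
⊞∙⊞⊞⊞⊞⊞⊞⊞????
∙∙∙∙∙∙⊚∙∙????
⊞∙⊞⊞⊞⊞⊞⊞⊞????
⊞∙⊞⊞⊞⊞⊞⊞⊞????
?????????????
?????????????
?????????????
?????????????

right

∙∙∙∙?????????
∙⊞⊞⊞?????????
∙⊞⊞⊞?????????
∙⊞⊞??????????
∙⊞⊞⊞⊞⊞⊞⊞⊞????
∙⊞⊞⊞⊞⊞⊞⊞⊞????
∙∙∙∙∙∙⊚∙∙????
∙⊞⊞⊞⊞⊞⊞⊞⊞????
∙⊞⊞⊞⊞⊞⊞⊞⊞????
?????????????
?????????????
?????????????
?????????????

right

∙∙∙??????????
⊞⊞⊞??????????
⊞⊞⊞??????????
⊞⊞???????????
⊞⊞⊞⊞⊞⊞⊞⊞⊞????
⊞⊞⊞⊞⊞⊞⊞⊞⊞????
∙∙∙∙∙∙⊚∙∙????
⊞⊞⊞⊞⊞⊞⊞⊞⊞????
⊞⊞⊞⊞⊞⊞⊞⊞⊞????
?????????????
?????????????
?????????????
?????????????

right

∙∙???????????
⊞⊞???????????
⊞⊞???????????
⊞????????????
⊞⊞⊞⊞⊞⊞⊞⊞⊞????
⊞⊞⊞⊞⊞⊞⊞⊞⊞????
∙∙∙∙∙∙⊚∙∙????
⊞⊞⊞⊞⊞⊞⊞⊞⊞????
⊞⊞⊞⊞⊞⊞⊞⊞⊞????
?????????????
?????????????
?????????????
?????????????

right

∙????????????
⊞????????????
⊞????????????
?????????????
⊞⊞⊞⊞⊞⊞⊞⊞⊞????
⊞⊞⊞⊞⊞⊞⊞⊞⊞????
∙∙∙∙∙∙⊚∙∙????
⊞⊞⊞⊞⊞⊞⊞⊞⊞????
⊞⊞⊞⊞⊞⊞⊞⊞⊞????
?????????????
?????????????
?????????????
?????????????

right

?????????????
?????????????
?????????????
?????????????
⊞⊞⊞⊞⊞⊞⊞⊞⊞????
⊞⊞⊞⊞⊞⊞⊞⊞⊞????
∙∙∙∙∙∙⊚∙∙????
⊞⊞⊞⊞⊞⊞⊞⊞⊕????
⊞⊞⊞⊞⊞⊞⊞⊞∙????
?????????????
?????????????
?????????????
?????????????

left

∙????????????
⊞????????????
⊞????????????
?????????????
⊞⊞⊞⊞⊞⊞⊞⊞⊞⊞???
⊞⊞⊞⊞⊞⊞⊞⊞⊞⊞???
∙∙∙∙∙∙⊚∙∙∙???
⊞⊞⊞⊞⊞⊞⊞⊞⊞⊕???
⊞⊞⊞⊞⊞⊞⊞⊞⊞∙???
?????????????
?????????????
?????????????
?????????????

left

∙∙???????????
⊞⊞???????????
⊞⊞???????????
⊞????????????
⊞⊞⊞⊞⊞⊞⊞⊞⊞⊞⊞??
⊞⊞⊞⊞⊞⊞⊞⊞⊞⊞⊞??
∙∙∙∙∙∙⊚∙∙∙∙??
⊞⊞⊞⊞⊞⊞⊞⊞⊞⊞⊕??
⊞⊞⊞⊞⊞⊞⊞⊞⊞⊞∙??
?????????????
?????????????
?????????????
?????????????

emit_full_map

⊞⊞⊞⊞⊞⊞?????????
⊞⊞⊞⊞⊞⊞?????????
∙∙∙∙∙∙?????????
⊞⊞∙⊞⊞⊞?????????
⊞⊞∙⊞⊞⊞?????????
⊞⊞∙⊞⊞??????????
⊞⊞∙⊞⊞⊞⊞⊞⊞⊞⊞⊞⊞⊞⊞
⊞⊞∙⊞⊞⊞⊞⊞⊞⊞⊞⊞⊞⊞⊞
∙∙∙∙∙∙∙∙∙∙⊚∙∙∙∙
⊞⊞∙⊞⊞⊞⊞⊞⊞⊞⊞⊞⊞⊞⊕
⊞⊞∙⊞⊞⊞⊞⊞⊞⊞⊞⊞⊞⊞∙


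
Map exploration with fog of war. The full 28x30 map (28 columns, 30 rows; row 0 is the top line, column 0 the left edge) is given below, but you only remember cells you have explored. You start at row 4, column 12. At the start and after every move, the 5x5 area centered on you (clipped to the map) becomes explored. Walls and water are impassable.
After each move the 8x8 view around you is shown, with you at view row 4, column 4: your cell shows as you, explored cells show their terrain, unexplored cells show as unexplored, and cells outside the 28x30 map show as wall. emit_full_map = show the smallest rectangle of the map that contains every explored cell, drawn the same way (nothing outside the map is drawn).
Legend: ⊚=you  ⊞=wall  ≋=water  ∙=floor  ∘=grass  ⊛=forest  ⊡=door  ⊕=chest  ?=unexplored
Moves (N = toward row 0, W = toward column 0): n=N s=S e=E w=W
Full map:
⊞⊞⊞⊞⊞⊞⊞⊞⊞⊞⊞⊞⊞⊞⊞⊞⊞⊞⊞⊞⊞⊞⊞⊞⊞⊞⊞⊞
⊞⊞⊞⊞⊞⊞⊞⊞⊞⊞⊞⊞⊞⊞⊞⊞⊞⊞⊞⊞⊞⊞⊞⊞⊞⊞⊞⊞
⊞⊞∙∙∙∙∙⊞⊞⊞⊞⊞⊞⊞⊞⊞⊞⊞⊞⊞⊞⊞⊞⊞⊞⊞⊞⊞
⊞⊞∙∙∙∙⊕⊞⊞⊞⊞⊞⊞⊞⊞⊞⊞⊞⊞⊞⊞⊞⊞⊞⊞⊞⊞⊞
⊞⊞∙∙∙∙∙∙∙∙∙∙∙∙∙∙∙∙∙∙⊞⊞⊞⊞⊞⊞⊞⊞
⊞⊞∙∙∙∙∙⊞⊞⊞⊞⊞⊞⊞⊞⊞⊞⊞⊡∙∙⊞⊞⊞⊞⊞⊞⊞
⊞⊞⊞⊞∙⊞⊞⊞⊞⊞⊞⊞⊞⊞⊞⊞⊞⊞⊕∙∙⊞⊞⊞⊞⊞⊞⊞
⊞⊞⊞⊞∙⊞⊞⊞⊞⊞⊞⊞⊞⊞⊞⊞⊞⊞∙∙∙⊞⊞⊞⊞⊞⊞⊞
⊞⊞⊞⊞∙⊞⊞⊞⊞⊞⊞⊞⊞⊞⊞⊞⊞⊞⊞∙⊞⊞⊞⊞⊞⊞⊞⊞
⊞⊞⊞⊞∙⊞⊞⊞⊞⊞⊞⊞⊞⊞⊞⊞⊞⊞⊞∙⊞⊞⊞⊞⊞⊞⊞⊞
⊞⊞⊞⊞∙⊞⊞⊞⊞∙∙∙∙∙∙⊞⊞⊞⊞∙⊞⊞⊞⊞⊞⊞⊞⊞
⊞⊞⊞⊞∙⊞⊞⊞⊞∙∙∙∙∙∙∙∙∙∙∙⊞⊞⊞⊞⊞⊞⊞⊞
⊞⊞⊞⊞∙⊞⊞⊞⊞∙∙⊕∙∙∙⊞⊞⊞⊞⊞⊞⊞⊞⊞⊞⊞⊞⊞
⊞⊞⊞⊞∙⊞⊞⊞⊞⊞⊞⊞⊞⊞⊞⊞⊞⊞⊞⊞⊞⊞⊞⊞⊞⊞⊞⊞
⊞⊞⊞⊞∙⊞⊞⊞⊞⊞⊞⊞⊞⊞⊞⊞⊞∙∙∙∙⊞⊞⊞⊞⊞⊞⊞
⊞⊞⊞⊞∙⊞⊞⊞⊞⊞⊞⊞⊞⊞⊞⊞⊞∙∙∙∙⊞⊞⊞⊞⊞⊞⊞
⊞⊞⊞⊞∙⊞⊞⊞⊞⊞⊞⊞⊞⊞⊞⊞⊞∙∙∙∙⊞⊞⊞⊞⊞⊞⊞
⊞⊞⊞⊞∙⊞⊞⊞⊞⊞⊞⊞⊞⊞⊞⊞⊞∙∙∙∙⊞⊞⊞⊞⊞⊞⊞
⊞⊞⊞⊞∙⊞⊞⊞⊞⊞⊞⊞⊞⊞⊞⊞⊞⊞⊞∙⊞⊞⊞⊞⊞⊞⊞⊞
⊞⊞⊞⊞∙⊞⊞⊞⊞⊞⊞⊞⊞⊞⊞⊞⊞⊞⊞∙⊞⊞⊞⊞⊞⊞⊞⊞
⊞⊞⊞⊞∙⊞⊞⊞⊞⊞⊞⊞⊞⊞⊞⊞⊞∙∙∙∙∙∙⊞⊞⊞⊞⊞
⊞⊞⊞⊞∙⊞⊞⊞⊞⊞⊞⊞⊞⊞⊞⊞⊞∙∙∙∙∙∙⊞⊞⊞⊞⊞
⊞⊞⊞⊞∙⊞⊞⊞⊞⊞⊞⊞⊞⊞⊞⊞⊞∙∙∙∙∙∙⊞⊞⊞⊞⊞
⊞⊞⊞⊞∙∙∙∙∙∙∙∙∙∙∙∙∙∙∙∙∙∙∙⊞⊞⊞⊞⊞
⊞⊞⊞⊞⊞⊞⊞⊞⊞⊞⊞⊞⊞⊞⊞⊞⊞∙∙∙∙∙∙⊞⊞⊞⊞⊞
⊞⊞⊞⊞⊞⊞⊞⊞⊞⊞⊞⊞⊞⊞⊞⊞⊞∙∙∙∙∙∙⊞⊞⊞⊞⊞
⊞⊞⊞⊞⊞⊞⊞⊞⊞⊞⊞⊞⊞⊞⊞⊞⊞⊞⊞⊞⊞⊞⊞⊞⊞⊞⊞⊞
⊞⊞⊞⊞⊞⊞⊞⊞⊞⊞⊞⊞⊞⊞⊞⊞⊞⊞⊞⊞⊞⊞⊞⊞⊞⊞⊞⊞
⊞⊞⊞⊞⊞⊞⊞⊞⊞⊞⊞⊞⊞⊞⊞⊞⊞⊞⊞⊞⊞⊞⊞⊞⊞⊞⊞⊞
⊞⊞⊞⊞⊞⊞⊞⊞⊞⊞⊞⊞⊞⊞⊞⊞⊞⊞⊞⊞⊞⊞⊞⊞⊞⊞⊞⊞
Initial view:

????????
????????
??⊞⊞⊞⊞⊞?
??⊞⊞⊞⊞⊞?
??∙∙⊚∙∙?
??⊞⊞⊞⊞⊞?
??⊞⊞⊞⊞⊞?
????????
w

????????
????????
??⊞⊞⊞⊞⊞⊞
??⊞⊞⊞⊞⊞⊞
??∙∙⊚∙∙∙
??⊞⊞⊞⊞⊞⊞
??⊞⊞⊞⊞⊞⊞
????????

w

????????
????????
??⊞⊞⊞⊞⊞⊞
??⊞⊞⊞⊞⊞⊞
??∙∙⊚∙∙∙
??⊞⊞⊞⊞⊞⊞
??⊞⊞⊞⊞⊞⊞
????????

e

????????
????????
?⊞⊞⊞⊞⊞⊞⊞
?⊞⊞⊞⊞⊞⊞⊞
?∙∙∙⊚∙∙∙
?⊞⊞⊞⊞⊞⊞⊞
?⊞⊞⊞⊞⊞⊞⊞
????????

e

????????
????????
⊞⊞⊞⊞⊞⊞⊞?
⊞⊞⊞⊞⊞⊞⊞?
∙∙∙∙⊚∙∙?
⊞⊞⊞⊞⊞⊞⊞?
⊞⊞⊞⊞⊞⊞⊞?
????????

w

????????
????????
?⊞⊞⊞⊞⊞⊞⊞
?⊞⊞⊞⊞⊞⊞⊞
?∙∙∙⊚∙∙∙
?⊞⊞⊞⊞⊞⊞⊞
?⊞⊞⊞⊞⊞⊞⊞
????????

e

????????
????????
⊞⊞⊞⊞⊞⊞⊞?
⊞⊞⊞⊞⊞⊞⊞?
∙∙∙∙⊚∙∙?
⊞⊞⊞⊞⊞⊞⊞?
⊞⊞⊞⊞⊞⊞⊞?
????????


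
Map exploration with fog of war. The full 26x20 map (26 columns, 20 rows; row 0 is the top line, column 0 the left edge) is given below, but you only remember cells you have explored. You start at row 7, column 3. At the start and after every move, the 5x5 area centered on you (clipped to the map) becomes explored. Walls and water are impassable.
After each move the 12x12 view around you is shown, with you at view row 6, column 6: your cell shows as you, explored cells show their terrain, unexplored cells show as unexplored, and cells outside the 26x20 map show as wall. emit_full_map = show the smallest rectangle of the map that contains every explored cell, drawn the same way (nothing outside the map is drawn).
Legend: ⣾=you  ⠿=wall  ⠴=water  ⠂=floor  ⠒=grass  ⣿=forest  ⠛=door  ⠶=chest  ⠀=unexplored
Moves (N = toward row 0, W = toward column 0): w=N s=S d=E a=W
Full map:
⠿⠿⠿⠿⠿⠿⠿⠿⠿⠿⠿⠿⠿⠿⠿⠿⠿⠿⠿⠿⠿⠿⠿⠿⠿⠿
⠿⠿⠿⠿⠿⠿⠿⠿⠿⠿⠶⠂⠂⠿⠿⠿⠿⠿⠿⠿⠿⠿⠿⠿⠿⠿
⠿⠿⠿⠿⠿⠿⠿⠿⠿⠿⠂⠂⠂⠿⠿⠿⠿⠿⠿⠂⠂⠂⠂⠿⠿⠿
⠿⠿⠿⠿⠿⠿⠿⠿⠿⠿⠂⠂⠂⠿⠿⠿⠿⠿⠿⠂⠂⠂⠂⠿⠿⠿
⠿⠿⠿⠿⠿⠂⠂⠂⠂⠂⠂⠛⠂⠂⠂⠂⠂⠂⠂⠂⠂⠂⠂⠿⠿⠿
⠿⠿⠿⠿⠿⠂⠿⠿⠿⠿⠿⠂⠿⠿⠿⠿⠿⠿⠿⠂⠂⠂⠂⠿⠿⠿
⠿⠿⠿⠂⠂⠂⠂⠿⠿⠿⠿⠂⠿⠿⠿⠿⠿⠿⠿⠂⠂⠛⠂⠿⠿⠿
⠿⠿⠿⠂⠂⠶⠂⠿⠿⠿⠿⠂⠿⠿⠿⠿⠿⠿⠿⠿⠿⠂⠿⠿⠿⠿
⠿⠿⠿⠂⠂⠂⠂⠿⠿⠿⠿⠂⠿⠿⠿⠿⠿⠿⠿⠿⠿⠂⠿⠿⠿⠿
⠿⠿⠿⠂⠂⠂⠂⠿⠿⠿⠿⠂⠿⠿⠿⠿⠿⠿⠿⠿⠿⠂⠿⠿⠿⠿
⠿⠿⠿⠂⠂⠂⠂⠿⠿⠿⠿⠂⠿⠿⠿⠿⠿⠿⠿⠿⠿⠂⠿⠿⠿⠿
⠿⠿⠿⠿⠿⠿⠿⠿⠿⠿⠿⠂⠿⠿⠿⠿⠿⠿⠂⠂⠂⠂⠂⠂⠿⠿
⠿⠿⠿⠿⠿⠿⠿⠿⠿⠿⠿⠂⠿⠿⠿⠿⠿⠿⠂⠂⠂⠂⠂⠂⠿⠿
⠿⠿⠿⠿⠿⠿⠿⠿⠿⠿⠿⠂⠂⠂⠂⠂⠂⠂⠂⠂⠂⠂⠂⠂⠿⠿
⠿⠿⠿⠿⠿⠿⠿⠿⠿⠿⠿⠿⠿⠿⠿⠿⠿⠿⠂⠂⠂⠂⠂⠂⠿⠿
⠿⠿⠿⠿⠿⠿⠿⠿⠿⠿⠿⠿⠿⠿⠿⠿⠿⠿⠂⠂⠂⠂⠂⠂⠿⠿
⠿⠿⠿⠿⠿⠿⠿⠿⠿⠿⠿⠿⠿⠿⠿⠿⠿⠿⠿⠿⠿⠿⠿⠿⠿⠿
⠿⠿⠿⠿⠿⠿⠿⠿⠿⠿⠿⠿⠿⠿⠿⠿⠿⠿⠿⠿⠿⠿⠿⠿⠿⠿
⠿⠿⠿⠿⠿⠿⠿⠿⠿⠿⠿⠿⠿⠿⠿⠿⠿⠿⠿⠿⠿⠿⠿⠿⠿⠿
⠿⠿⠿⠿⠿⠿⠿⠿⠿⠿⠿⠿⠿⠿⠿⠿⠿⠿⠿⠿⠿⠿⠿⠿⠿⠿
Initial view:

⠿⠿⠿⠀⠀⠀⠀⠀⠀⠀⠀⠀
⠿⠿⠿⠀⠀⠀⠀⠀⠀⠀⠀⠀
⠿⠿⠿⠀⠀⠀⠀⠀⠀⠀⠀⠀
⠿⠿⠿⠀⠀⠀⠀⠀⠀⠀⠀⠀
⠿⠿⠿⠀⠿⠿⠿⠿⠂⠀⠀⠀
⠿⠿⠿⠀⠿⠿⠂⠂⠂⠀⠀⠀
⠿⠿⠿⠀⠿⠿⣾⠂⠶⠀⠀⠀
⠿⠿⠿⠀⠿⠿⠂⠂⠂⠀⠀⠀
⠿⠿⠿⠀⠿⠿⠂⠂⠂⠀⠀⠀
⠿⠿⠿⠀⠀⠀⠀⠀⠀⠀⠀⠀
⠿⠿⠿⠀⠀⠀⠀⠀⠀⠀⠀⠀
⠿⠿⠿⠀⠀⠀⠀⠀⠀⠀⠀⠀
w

⠿⠿⠿⠀⠀⠀⠀⠀⠀⠀⠀⠀
⠿⠿⠿⠀⠀⠀⠀⠀⠀⠀⠀⠀
⠿⠿⠿⠀⠀⠀⠀⠀⠀⠀⠀⠀
⠿⠿⠿⠀⠀⠀⠀⠀⠀⠀⠀⠀
⠿⠿⠿⠀⠿⠿⠿⠿⠂⠀⠀⠀
⠿⠿⠿⠀⠿⠿⠿⠿⠂⠀⠀⠀
⠿⠿⠿⠀⠿⠿⣾⠂⠂⠀⠀⠀
⠿⠿⠿⠀⠿⠿⠂⠂⠶⠀⠀⠀
⠿⠿⠿⠀⠿⠿⠂⠂⠂⠀⠀⠀
⠿⠿⠿⠀⠿⠿⠂⠂⠂⠀⠀⠀
⠿⠿⠿⠀⠀⠀⠀⠀⠀⠀⠀⠀
⠿⠿⠿⠀⠀⠀⠀⠀⠀⠀⠀⠀

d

⠿⠿⠀⠀⠀⠀⠀⠀⠀⠀⠀⠀
⠿⠿⠀⠀⠀⠀⠀⠀⠀⠀⠀⠀
⠿⠿⠀⠀⠀⠀⠀⠀⠀⠀⠀⠀
⠿⠿⠀⠀⠀⠀⠀⠀⠀⠀⠀⠀
⠿⠿⠀⠿⠿⠿⠿⠂⠂⠀⠀⠀
⠿⠿⠀⠿⠿⠿⠿⠂⠿⠀⠀⠀
⠿⠿⠀⠿⠿⠂⣾⠂⠂⠀⠀⠀
⠿⠿⠀⠿⠿⠂⠂⠶⠂⠀⠀⠀
⠿⠿⠀⠿⠿⠂⠂⠂⠂⠀⠀⠀
⠿⠿⠀⠿⠿⠂⠂⠂⠀⠀⠀⠀
⠿⠿⠀⠀⠀⠀⠀⠀⠀⠀⠀⠀
⠿⠿⠀⠀⠀⠀⠀⠀⠀⠀⠀⠀

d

⠿⠀⠀⠀⠀⠀⠀⠀⠀⠀⠀⠀
⠿⠀⠀⠀⠀⠀⠀⠀⠀⠀⠀⠀
⠿⠀⠀⠀⠀⠀⠀⠀⠀⠀⠀⠀
⠿⠀⠀⠀⠀⠀⠀⠀⠀⠀⠀⠀
⠿⠀⠿⠿⠿⠿⠂⠂⠂⠀⠀⠀
⠿⠀⠿⠿⠿⠿⠂⠿⠿⠀⠀⠀
⠿⠀⠿⠿⠂⠂⣾⠂⠿⠀⠀⠀
⠿⠀⠿⠿⠂⠂⠶⠂⠿⠀⠀⠀
⠿⠀⠿⠿⠂⠂⠂⠂⠿⠀⠀⠀
⠿⠀⠿⠿⠂⠂⠂⠀⠀⠀⠀⠀
⠿⠀⠀⠀⠀⠀⠀⠀⠀⠀⠀⠀
⠿⠀⠀⠀⠀⠀⠀⠀⠀⠀⠀⠀

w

⠿⠿⠿⠿⠿⠿⠿⠿⠿⠿⠿⠿
⠿⠀⠀⠀⠀⠀⠀⠀⠀⠀⠀⠀
⠿⠀⠀⠀⠀⠀⠀⠀⠀⠀⠀⠀
⠿⠀⠀⠀⠀⠀⠀⠀⠀⠀⠀⠀
⠿⠀⠀⠀⠿⠿⠿⠿⠿⠀⠀⠀
⠿⠀⠿⠿⠿⠿⠂⠂⠂⠀⠀⠀
⠿⠀⠿⠿⠿⠿⣾⠿⠿⠀⠀⠀
⠿⠀⠿⠿⠂⠂⠂⠂⠿⠀⠀⠀
⠿⠀⠿⠿⠂⠂⠶⠂⠿⠀⠀⠀
⠿⠀⠿⠿⠂⠂⠂⠂⠿⠀⠀⠀
⠿⠀⠿⠿⠂⠂⠂⠀⠀⠀⠀⠀
⠿⠀⠀⠀⠀⠀⠀⠀⠀⠀⠀⠀

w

⠿⠿⠿⠿⠿⠿⠿⠿⠿⠿⠿⠿
⠿⠿⠿⠿⠿⠿⠿⠿⠿⠿⠿⠿
⠿⠀⠀⠀⠀⠀⠀⠀⠀⠀⠀⠀
⠿⠀⠀⠀⠀⠀⠀⠀⠀⠀⠀⠀
⠿⠀⠀⠀⠿⠿⠿⠿⠿⠀⠀⠀
⠿⠀⠀⠀⠿⠿⠿⠿⠿⠀⠀⠀
⠿⠀⠿⠿⠿⠿⣾⠂⠂⠀⠀⠀
⠿⠀⠿⠿⠿⠿⠂⠿⠿⠀⠀⠀
⠿⠀⠿⠿⠂⠂⠂⠂⠿⠀⠀⠀
⠿⠀⠿⠿⠂⠂⠶⠂⠿⠀⠀⠀
⠿⠀⠿⠿⠂⠂⠂⠂⠿⠀⠀⠀
⠿⠀⠿⠿⠂⠂⠂⠀⠀⠀⠀⠀

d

⠿⠿⠿⠿⠿⠿⠿⠿⠿⠿⠿⠿
⠿⠿⠿⠿⠿⠿⠿⠿⠿⠿⠿⠿
⠀⠀⠀⠀⠀⠀⠀⠀⠀⠀⠀⠀
⠀⠀⠀⠀⠀⠀⠀⠀⠀⠀⠀⠀
⠀⠀⠀⠿⠿⠿⠿⠿⠿⠀⠀⠀
⠀⠀⠀⠿⠿⠿⠿⠿⠿⠀⠀⠀
⠀⠿⠿⠿⠿⠂⣾⠂⠂⠀⠀⠀
⠀⠿⠿⠿⠿⠂⠿⠿⠿⠀⠀⠀
⠀⠿⠿⠂⠂⠂⠂⠿⠿⠀⠀⠀
⠀⠿⠿⠂⠂⠶⠂⠿⠀⠀⠀⠀
⠀⠿⠿⠂⠂⠂⠂⠿⠀⠀⠀⠀
⠀⠿⠿⠂⠂⠂⠀⠀⠀⠀⠀⠀

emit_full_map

⠀⠀⠿⠿⠿⠿⠿⠿
⠀⠀⠿⠿⠿⠿⠿⠿
⠿⠿⠿⠿⠂⣾⠂⠂
⠿⠿⠿⠿⠂⠿⠿⠿
⠿⠿⠂⠂⠂⠂⠿⠿
⠿⠿⠂⠂⠶⠂⠿⠀
⠿⠿⠂⠂⠂⠂⠿⠀
⠿⠿⠂⠂⠂⠀⠀⠀

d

⠿⠿⠿⠿⠿⠿⠿⠿⠿⠿⠿⠿
⠿⠿⠿⠿⠿⠿⠿⠿⠿⠿⠿⠿
⠀⠀⠀⠀⠀⠀⠀⠀⠀⠀⠀⠀
⠀⠀⠀⠀⠀⠀⠀⠀⠀⠀⠀⠀
⠀⠀⠿⠿⠿⠿⠿⠿⠿⠀⠀⠀
⠀⠀⠿⠿⠿⠿⠿⠿⠿⠀⠀⠀
⠿⠿⠿⠿⠂⠂⣾⠂⠂⠀⠀⠀
⠿⠿⠿⠿⠂⠿⠿⠿⠿⠀⠀⠀
⠿⠿⠂⠂⠂⠂⠿⠿⠿⠀⠀⠀
⠿⠿⠂⠂⠶⠂⠿⠀⠀⠀⠀⠀
⠿⠿⠂⠂⠂⠂⠿⠀⠀⠀⠀⠀
⠿⠿⠂⠂⠂⠀⠀⠀⠀⠀⠀⠀

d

⠿⠿⠿⠿⠿⠿⠿⠿⠿⠿⠿⠿
⠿⠿⠿⠿⠿⠿⠿⠿⠿⠿⠿⠿
⠀⠀⠀⠀⠀⠀⠀⠀⠀⠀⠀⠀
⠀⠀⠀⠀⠀⠀⠀⠀⠀⠀⠀⠀
⠀⠿⠿⠿⠿⠿⠿⠿⠂⠀⠀⠀
⠀⠿⠿⠿⠿⠿⠿⠿⠂⠀⠀⠀
⠿⠿⠿⠂⠂⠂⣾⠂⠂⠀⠀⠀
⠿⠿⠿⠂⠿⠿⠿⠿⠿⠀⠀⠀
⠿⠂⠂⠂⠂⠿⠿⠿⠿⠀⠀⠀
⠿⠂⠂⠶⠂⠿⠀⠀⠀⠀⠀⠀
⠿⠂⠂⠂⠂⠿⠀⠀⠀⠀⠀⠀
⠿⠂⠂⠂⠀⠀⠀⠀⠀⠀⠀⠀

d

⠿⠿⠿⠿⠿⠿⠿⠿⠿⠿⠿⠿
⠿⠿⠿⠿⠿⠿⠿⠿⠿⠿⠿⠿
⠀⠀⠀⠀⠀⠀⠀⠀⠀⠀⠀⠀
⠀⠀⠀⠀⠀⠀⠀⠀⠀⠀⠀⠀
⠿⠿⠿⠿⠿⠿⠿⠂⠂⠀⠀⠀
⠿⠿⠿⠿⠿⠿⠿⠂⠂⠀⠀⠀
⠿⠿⠂⠂⠂⠂⣾⠂⠛⠀⠀⠀
⠿⠿⠂⠿⠿⠿⠿⠿⠂⠀⠀⠀
⠂⠂⠂⠂⠿⠿⠿⠿⠂⠀⠀⠀
⠂⠂⠶⠂⠿⠀⠀⠀⠀⠀⠀⠀
⠂⠂⠂⠂⠿⠀⠀⠀⠀⠀⠀⠀
⠂⠂⠂⠀⠀⠀⠀⠀⠀⠀⠀⠀

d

⠿⠿⠿⠿⠿⠿⠿⠿⠿⠿⠿⠿
⠿⠿⠿⠿⠿⠿⠿⠿⠿⠿⠿⠿
⠀⠀⠀⠀⠀⠀⠀⠀⠀⠀⠀⠀
⠀⠀⠀⠀⠀⠀⠀⠀⠀⠀⠀⠀
⠿⠿⠿⠿⠿⠿⠂⠂⠂⠀⠀⠀
⠿⠿⠿⠿⠿⠿⠂⠂⠂⠀⠀⠀
⠿⠂⠂⠂⠂⠂⣾⠛⠂⠀⠀⠀
⠿⠂⠿⠿⠿⠿⠿⠂⠿⠀⠀⠀
⠂⠂⠂⠿⠿⠿⠿⠂⠿⠀⠀⠀
⠂⠶⠂⠿⠀⠀⠀⠀⠀⠀⠀⠀
⠂⠂⠂⠿⠀⠀⠀⠀⠀⠀⠀⠀
⠂⠂⠀⠀⠀⠀⠀⠀⠀⠀⠀⠀

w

⠿⠿⠿⠿⠿⠿⠿⠿⠿⠿⠿⠿
⠿⠿⠿⠿⠿⠿⠿⠿⠿⠿⠿⠿
⠿⠿⠿⠿⠿⠿⠿⠿⠿⠿⠿⠿
⠀⠀⠀⠀⠀⠀⠀⠀⠀⠀⠀⠀
⠀⠀⠀⠀⠿⠿⠶⠂⠂⠀⠀⠀
⠿⠿⠿⠿⠿⠿⠂⠂⠂⠀⠀⠀
⠿⠿⠿⠿⠿⠿⣾⠂⠂⠀⠀⠀
⠿⠂⠂⠂⠂⠂⠂⠛⠂⠀⠀⠀
⠿⠂⠿⠿⠿⠿⠿⠂⠿⠀⠀⠀
⠂⠂⠂⠿⠿⠿⠿⠂⠿⠀⠀⠀
⠂⠶⠂⠿⠀⠀⠀⠀⠀⠀⠀⠀
⠂⠂⠂⠿⠀⠀⠀⠀⠀⠀⠀⠀

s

⠿⠿⠿⠿⠿⠿⠿⠿⠿⠿⠿⠿
⠿⠿⠿⠿⠿⠿⠿⠿⠿⠿⠿⠿
⠀⠀⠀⠀⠀⠀⠀⠀⠀⠀⠀⠀
⠀⠀⠀⠀⠿⠿⠶⠂⠂⠀⠀⠀
⠿⠿⠿⠿⠿⠿⠂⠂⠂⠀⠀⠀
⠿⠿⠿⠿⠿⠿⠂⠂⠂⠀⠀⠀
⠿⠂⠂⠂⠂⠂⣾⠛⠂⠀⠀⠀
⠿⠂⠿⠿⠿⠿⠿⠂⠿⠀⠀⠀
⠂⠂⠂⠿⠿⠿⠿⠂⠿⠀⠀⠀
⠂⠶⠂⠿⠀⠀⠀⠀⠀⠀⠀⠀
⠂⠂⠂⠿⠀⠀⠀⠀⠀⠀⠀⠀
⠂⠂⠀⠀⠀⠀⠀⠀⠀⠀⠀⠀

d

⠿⠿⠿⠿⠿⠿⠿⠿⠿⠿⠿⠿
⠿⠿⠿⠿⠿⠿⠿⠿⠿⠿⠿⠿
⠀⠀⠀⠀⠀⠀⠀⠀⠀⠀⠀⠀
⠀⠀⠀⠿⠿⠶⠂⠂⠀⠀⠀⠀
⠿⠿⠿⠿⠿⠂⠂⠂⠿⠀⠀⠀
⠿⠿⠿⠿⠿⠂⠂⠂⠿⠀⠀⠀
⠂⠂⠂⠂⠂⠂⣾⠂⠂⠀⠀⠀
⠂⠿⠿⠿⠿⠿⠂⠿⠿⠀⠀⠀
⠂⠂⠿⠿⠿⠿⠂⠿⠿⠀⠀⠀
⠶⠂⠿⠀⠀⠀⠀⠀⠀⠀⠀⠀
⠂⠂⠿⠀⠀⠀⠀⠀⠀⠀⠀⠀
⠂⠀⠀⠀⠀⠀⠀⠀⠀⠀⠀⠀

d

⠿⠿⠿⠿⠿⠿⠿⠿⠿⠿⠿⠿
⠿⠿⠿⠿⠿⠿⠿⠿⠿⠿⠿⠿
⠀⠀⠀⠀⠀⠀⠀⠀⠀⠀⠀⠀
⠀⠀⠿⠿⠶⠂⠂⠀⠀⠀⠀⠀
⠿⠿⠿⠿⠂⠂⠂⠿⠿⠀⠀⠀
⠿⠿⠿⠿⠂⠂⠂⠿⠿⠀⠀⠀
⠂⠂⠂⠂⠂⠛⣾⠂⠂⠀⠀⠀
⠿⠿⠿⠿⠿⠂⠿⠿⠿⠀⠀⠀
⠂⠿⠿⠿⠿⠂⠿⠿⠿⠀⠀⠀
⠂⠿⠀⠀⠀⠀⠀⠀⠀⠀⠀⠀
⠂⠿⠀⠀⠀⠀⠀⠀⠀⠀⠀⠀
⠀⠀⠀⠀⠀⠀⠀⠀⠀⠀⠀⠀

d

⠿⠿⠿⠿⠿⠿⠿⠿⠿⠿⠿⠿
⠿⠿⠿⠿⠿⠿⠿⠿⠿⠿⠿⠿
⠀⠀⠀⠀⠀⠀⠀⠀⠀⠀⠀⠀
⠀⠿⠿⠶⠂⠂⠀⠀⠀⠀⠀⠀
⠿⠿⠿⠂⠂⠂⠿⠿⠿⠀⠀⠀
⠿⠿⠿⠂⠂⠂⠿⠿⠿⠀⠀⠀
⠂⠂⠂⠂⠛⠂⣾⠂⠂⠀⠀⠀
⠿⠿⠿⠿⠂⠿⠿⠿⠿⠀⠀⠀
⠿⠿⠿⠿⠂⠿⠿⠿⠿⠀⠀⠀
⠿⠀⠀⠀⠀⠀⠀⠀⠀⠀⠀⠀
⠿⠀⠀⠀⠀⠀⠀⠀⠀⠀⠀⠀
⠀⠀⠀⠀⠀⠀⠀⠀⠀⠀⠀⠀

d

⠿⠿⠿⠿⠿⠿⠿⠿⠿⠿⠿⠿
⠿⠿⠿⠿⠿⠿⠿⠿⠿⠿⠿⠿
⠀⠀⠀⠀⠀⠀⠀⠀⠀⠀⠀⠀
⠿⠿⠶⠂⠂⠀⠀⠀⠀⠀⠀⠀
⠿⠿⠂⠂⠂⠿⠿⠿⠿⠀⠀⠀
⠿⠿⠂⠂⠂⠿⠿⠿⠿⠀⠀⠀
⠂⠂⠂⠛⠂⠂⣾⠂⠂⠀⠀⠀
⠿⠿⠿⠂⠿⠿⠿⠿⠿⠀⠀⠀
⠿⠿⠿⠂⠿⠿⠿⠿⠿⠀⠀⠀
⠀⠀⠀⠀⠀⠀⠀⠀⠀⠀⠀⠀
⠀⠀⠀⠀⠀⠀⠀⠀⠀⠀⠀⠀
⠀⠀⠀⠀⠀⠀⠀⠀⠀⠀⠀⠀

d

⠿⠿⠿⠿⠿⠿⠿⠿⠿⠿⠿⠿
⠿⠿⠿⠿⠿⠿⠿⠿⠿⠿⠿⠿
⠀⠀⠀⠀⠀⠀⠀⠀⠀⠀⠀⠀
⠿⠶⠂⠂⠀⠀⠀⠀⠀⠀⠀⠀
⠿⠂⠂⠂⠿⠿⠿⠿⠿⠀⠀⠀
⠿⠂⠂⠂⠿⠿⠿⠿⠿⠀⠀⠀
⠂⠂⠛⠂⠂⠂⣾⠂⠂⠀⠀⠀
⠿⠿⠂⠿⠿⠿⠿⠿⠿⠀⠀⠀
⠿⠿⠂⠿⠿⠿⠿⠿⠿⠀⠀⠀
⠀⠀⠀⠀⠀⠀⠀⠀⠀⠀⠀⠀
⠀⠀⠀⠀⠀⠀⠀⠀⠀⠀⠀⠀
⠀⠀⠀⠀⠀⠀⠀⠀⠀⠀⠀⠀

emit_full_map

⠀⠀⠀⠀⠀⠀⠀⠿⠿⠶⠂⠂⠀⠀⠀⠀⠀
⠀⠀⠿⠿⠿⠿⠿⠿⠿⠂⠂⠂⠿⠿⠿⠿⠿
⠀⠀⠿⠿⠿⠿⠿⠿⠿⠂⠂⠂⠿⠿⠿⠿⠿
⠿⠿⠿⠿⠂⠂⠂⠂⠂⠂⠛⠂⠂⠂⣾⠂⠂
⠿⠿⠿⠿⠂⠿⠿⠿⠿⠿⠂⠿⠿⠿⠿⠿⠿
⠿⠿⠂⠂⠂⠂⠿⠿⠿⠿⠂⠿⠿⠿⠿⠿⠿
⠿⠿⠂⠂⠶⠂⠿⠀⠀⠀⠀⠀⠀⠀⠀⠀⠀
⠿⠿⠂⠂⠂⠂⠿⠀⠀⠀⠀⠀⠀⠀⠀⠀⠀
⠿⠿⠂⠂⠂⠀⠀⠀⠀⠀⠀⠀⠀⠀⠀⠀⠀

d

⠿⠿⠿⠿⠿⠿⠿⠿⠿⠿⠿⠿
⠿⠿⠿⠿⠿⠿⠿⠿⠿⠿⠿⠿
⠀⠀⠀⠀⠀⠀⠀⠀⠀⠀⠀⠀
⠶⠂⠂⠀⠀⠀⠀⠀⠀⠀⠀⠀
⠂⠂⠂⠿⠿⠿⠿⠿⠿⠀⠀⠀
⠂⠂⠂⠿⠿⠿⠿⠿⠿⠀⠀⠀
⠂⠛⠂⠂⠂⠂⣾⠂⠂⠀⠀⠀
⠿⠂⠿⠿⠿⠿⠿⠿⠿⠀⠀⠀
⠿⠂⠿⠿⠿⠿⠿⠿⠿⠀⠀⠀
⠀⠀⠀⠀⠀⠀⠀⠀⠀⠀⠀⠀
⠀⠀⠀⠀⠀⠀⠀⠀⠀⠀⠀⠀
⠀⠀⠀⠀⠀⠀⠀⠀⠀⠀⠀⠀

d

⠿⠿⠿⠿⠿⠿⠿⠿⠿⠿⠿⠿
⠿⠿⠿⠿⠿⠿⠿⠿⠿⠿⠿⠿
⠀⠀⠀⠀⠀⠀⠀⠀⠀⠀⠀⠀
⠂⠂⠀⠀⠀⠀⠀⠀⠀⠀⠀⠀
⠂⠂⠿⠿⠿⠿⠿⠿⠂⠀⠀⠀
⠂⠂⠿⠿⠿⠿⠿⠿⠂⠀⠀⠀
⠛⠂⠂⠂⠂⠂⣾⠂⠂⠀⠀⠀
⠂⠿⠿⠿⠿⠿⠿⠿⠂⠀⠀⠀
⠂⠿⠿⠿⠿⠿⠿⠿⠂⠀⠀⠀
⠀⠀⠀⠀⠀⠀⠀⠀⠀⠀⠀⠀
⠀⠀⠀⠀⠀⠀⠀⠀⠀⠀⠀⠀
⠀⠀⠀⠀⠀⠀⠀⠀⠀⠀⠀⠀

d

⠿⠿⠿⠿⠿⠿⠿⠿⠿⠿⠿⠿
⠿⠿⠿⠿⠿⠿⠿⠿⠿⠿⠿⠿
⠀⠀⠀⠀⠀⠀⠀⠀⠀⠀⠀⠀
⠂⠀⠀⠀⠀⠀⠀⠀⠀⠀⠀⠀
⠂⠿⠿⠿⠿⠿⠿⠂⠂⠀⠀⠀
⠂⠿⠿⠿⠿⠿⠿⠂⠂⠀⠀⠀
⠂⠂⠂⠂⠂⠂⣾⠂⠂⠀⠀⠀
⠿⠿⠿⠿⠿⠿⠿⠂⠂⠀⠀⠀
⠿⠿⠿⠿⠿⠿⠿⠂⠂⠀⠀⠀
⠀⠀⠀⠀⠀⠀⠀⠀⠀⠀⠀⠀
⠀⠀⠀⠀⠀⠀⠀⠀⠀⠀⠀⠀
⠀⠀⠀⠀⠀⠀⠀⠀⠀⠀⠀⠀

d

⠿⠿⠿⠿⠿⠿⠿⠿⠿⠿⠿⠿
⠿⠿⠿⠿⠿⠿⠿⠿⠿⠿⠿⠿
⠀⠀⠀⠀⠀⠀⠀⠀⠀⠀⠀⠀
⠀⠀⠀⠀⠀⠀⠀⠀⠀⠀⠀⠀
⠿⠿⠿⠿⠿⠿⠂⠂⠂⠀⠀⠀
⠿⠿⠿⠿⠿⠿⠂⠂⠂⠀⠀⠀
⠂⠂⠂⠂⠂⠂⣾⠂⠂⠀⠀⠀
⠿⠿⠿⠿⠿⠿⠂⠂⠂⠀⠀⠀
⠿⠿⠿⠿⠿⠿⠂⠂⠛⠀⠀⠀
⠀⠀⠀⠀⠀⠀⠀⠀⠀⠀⠀⠀
⠀⠀⠀⠀⠀⠀⠀⠀⠀⠀⠀⠀
⠀⠀⠀⠀⠀⠀⠀⠀⠀⠀⠀⠀

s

⠿⠿⠿⠿⠿⠿⠿⠿⠿⠿⠿⠿
⠀⠀⠀⠀⠀⠀⠀⠀⠀⠀⠀⠀
⠀⠀⠀⠀⠀⠀⠀⠀⠀⠀⠀⠀
⠿⠿⠿⠿⠿⠿⠂⠂⠂⠀⠀⠀
⠿⠿⠿⠿⠿⠿⠂⠂⠂⠀⠀⠀
⠂⠂⠂⠂⠂⠂⠂⠂⠂⠀⠀⠀
⠿⠿⠿⠿⠿⠿⣾⠂⠂⠀⠀⠀
⠿⠿⠿⠿⠿⠿⠂⠂⠛⠀⠀⠀
⠀⠀⠀⠀⠿⠿⠿⠿⠂⠀⠀⠀
⠀⠀⠀⠀⠀⠀⠀⠀⠀⠀⠀⠀
⠀⠀⠀⠀⠀⠀⠀⠀⠀⠀⠀⠀
⠀⠀⠀⠀⠀⠀⠀⠀⠀⠀⠀⠀

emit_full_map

⠀⠀⠀⠀⠀⠀⠀⠿⠿⠶⠂⠂⠀⠀⠀⠀⠀⠀⠀⠀⠀
⠀⠀⠿⠿⠿⠿⠿⠿⠿⠂⠂⠂⠿⠿⠿⠿⠿⠿⠂⠂⠂
⠀⠀⠿⠿⠿⠿⠿⠿⠿⠂⠂⠂⠿⠿⠿⠿⠿⠿⠂⠂⠂
⠿⠿⠿⠿⠂⠂⠂⠂⠂⠂⠛⠂⠂⠂⠂⠂⠂⠂⠂⠂⠂
⠿⠿⠿⠿⠂⠿⠿⠿⠿⠿⠂⠿⠿⠿⠿⠿⠿⠿⣾⠂⠂
⠿⠿⠂⠂⠂⠂⠿⠿⠿⠿⠂⠿⠿⠿⠿⠿⠿⠿⠂⠂⠛
⠿⠿⠂⠂⠶⠂⠿⠀⠀⠀⠀⠀⠀⠀⠀⠀⠿⠿⠿⠿⠂
⠿⠿⠂⠂⠂⠂⠿⠀⠀⠀⠀⠀⠀⠀⠀⠀⠀⠀⠀⠀⠀
⠿⠿⠂⠂⠂⠀⠀⠀⠀⠀⠀⠀⠀⠀⠀⠀⠀⠀⠀⠀⠀
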